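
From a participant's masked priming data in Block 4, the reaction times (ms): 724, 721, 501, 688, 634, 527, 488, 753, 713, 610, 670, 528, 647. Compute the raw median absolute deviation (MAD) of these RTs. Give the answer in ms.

74 ms

Sorted: 488, 501, 527, 528, 610, 634, 647, 670, 688, 713, 721, 724, 753 → median = 647
|x − 647|: 77, 74, 146, 41, 13, 120, 159, 106, 66, 37, 23, 119, 0
Sorted deviations: 0, 13, 23, 37, 41, 66, 74, 77, 106, 119, 120, 146, 159 → MAD = 74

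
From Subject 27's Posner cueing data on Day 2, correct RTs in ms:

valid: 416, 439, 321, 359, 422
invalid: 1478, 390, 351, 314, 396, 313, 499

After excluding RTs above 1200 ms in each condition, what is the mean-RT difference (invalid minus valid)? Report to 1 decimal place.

-14.2 ms

invalid: exclude 1478
M(valid) = 1957/5 = 391.400
M(invalid) = 2263/6 = 377.167
Difference = 377.167 − 391.400 = -14.233 ms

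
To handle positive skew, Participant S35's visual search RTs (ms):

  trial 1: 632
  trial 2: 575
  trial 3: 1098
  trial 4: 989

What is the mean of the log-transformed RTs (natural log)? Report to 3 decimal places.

ln(RT): 6.4489, 6.3544, 7.0012, 6.8967
Σ ln(RT) = 26.7012
Mean = 26.7012/4 = 6.67530

6.675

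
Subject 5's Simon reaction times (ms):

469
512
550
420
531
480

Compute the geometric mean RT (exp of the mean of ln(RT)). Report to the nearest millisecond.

ln(RT): 6.1506, 6.2383, 6.3099, 6.0403, 6.2748, 6.1738
Mean ln(RT) = 37.1876/6 = 6.19794
Geometric mean = exp(6.19794) = 491.74 ms

492 ms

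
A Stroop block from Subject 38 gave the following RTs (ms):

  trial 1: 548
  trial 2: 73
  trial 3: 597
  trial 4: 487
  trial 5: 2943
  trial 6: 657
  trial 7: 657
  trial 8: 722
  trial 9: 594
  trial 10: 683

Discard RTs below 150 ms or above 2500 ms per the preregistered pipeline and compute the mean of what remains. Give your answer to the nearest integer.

Excluded: 73, 2943
Retained (n=8): Σ = 4945
Mean = 4945/8 = 618.1250

618 ms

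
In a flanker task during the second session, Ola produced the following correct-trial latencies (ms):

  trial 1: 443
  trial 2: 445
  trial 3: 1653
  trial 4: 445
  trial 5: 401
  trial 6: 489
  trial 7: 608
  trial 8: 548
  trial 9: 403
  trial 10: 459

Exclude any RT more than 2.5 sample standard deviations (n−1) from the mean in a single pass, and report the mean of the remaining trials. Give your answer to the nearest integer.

471 ms

n = 10, ΣRT = 5894, M = 589.400
Σ(x−M)² = 1293764.40; s = √(1293764.40/9) = 379.146
Cutoffs: 589.400 ± 2.5·379.146 → [-358.5, 1537.3]
Outside: 1653 → excluded.
Retained (n=9): Σ = 4241, mean = 4241/9 = 471.222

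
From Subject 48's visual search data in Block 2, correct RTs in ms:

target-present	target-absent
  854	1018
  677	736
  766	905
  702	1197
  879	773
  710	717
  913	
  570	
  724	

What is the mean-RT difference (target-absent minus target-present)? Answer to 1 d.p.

M(target-present) = 6795/9 = 755.000
M(target-absent) = 5346/6 = 891.000
Difference = 891.000 − 755.000 = 136.000 ms

136.0 ms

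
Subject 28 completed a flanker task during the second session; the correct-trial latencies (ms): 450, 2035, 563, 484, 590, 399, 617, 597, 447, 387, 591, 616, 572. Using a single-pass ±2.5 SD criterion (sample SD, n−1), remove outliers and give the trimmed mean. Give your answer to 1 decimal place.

n = 13, ΣRT = 8348, M = 642.154
Σ(x−M)² = 2184147.69; s = √(2184147.69/12) = 426.629
Cutoffs: 642.154 ± 2.5·426.629 → [-424.4, 1708.7]
Outside: 2035 → excluded.
Retained (n=12): Σ = 6313, mean = 6313/12 = 526.083

526.1 ms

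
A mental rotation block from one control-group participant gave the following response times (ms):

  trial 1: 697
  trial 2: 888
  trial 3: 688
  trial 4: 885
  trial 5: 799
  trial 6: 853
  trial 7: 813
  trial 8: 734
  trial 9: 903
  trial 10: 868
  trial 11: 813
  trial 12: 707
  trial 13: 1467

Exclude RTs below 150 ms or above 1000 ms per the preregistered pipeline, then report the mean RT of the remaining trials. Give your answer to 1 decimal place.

804.0 ms

Excluded: 1467
Retained (n=12): Σ = 9648
Mean = 9648/12 = 804.0000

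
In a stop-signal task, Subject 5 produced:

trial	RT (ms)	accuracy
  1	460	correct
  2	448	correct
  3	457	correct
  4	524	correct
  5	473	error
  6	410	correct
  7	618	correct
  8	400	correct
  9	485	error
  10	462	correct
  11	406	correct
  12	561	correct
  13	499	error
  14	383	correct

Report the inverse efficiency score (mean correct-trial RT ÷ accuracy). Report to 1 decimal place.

593.4 ms

Correct trials (n=11): 460, 448, 457, 524, 410, 618, 400, 462, 406, 561, 383
Mean correct RT = 5129/11 = 466.2727 ms
Proportion correct = 11/14
IES = 466.2727 / (11/14) = 593.438 ms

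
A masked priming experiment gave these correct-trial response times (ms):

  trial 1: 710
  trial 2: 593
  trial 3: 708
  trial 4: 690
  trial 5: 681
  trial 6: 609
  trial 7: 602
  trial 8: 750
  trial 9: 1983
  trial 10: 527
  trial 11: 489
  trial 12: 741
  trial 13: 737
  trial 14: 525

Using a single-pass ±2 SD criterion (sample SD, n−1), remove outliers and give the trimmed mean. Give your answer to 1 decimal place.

643.2 ms

n = 14, ΣRT = 10345, M = 738.929
Σ(x−M)² = 1765456.93; s = √(1765456.93/13) = 368.516
Cutoffs: 738.929 ± 2·368.516 → [1.9, 1476.0]
Outside: 1983 → excluded.
Retained (n=13): Σ = 8362, mean = 8362/13 = 643.231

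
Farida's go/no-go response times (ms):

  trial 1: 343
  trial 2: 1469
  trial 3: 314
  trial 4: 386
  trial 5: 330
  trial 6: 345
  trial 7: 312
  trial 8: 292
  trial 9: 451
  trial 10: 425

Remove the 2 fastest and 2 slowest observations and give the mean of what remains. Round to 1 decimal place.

Sorted: 292, 312, 314, 330, 343, 345, 386, 425, 451, 1469
Drop lowest 2 (292, 312) and highest 2 (451, 1469)
Remaining (n=6): Σ = 2143, mean = 2143/6 = 357.167

357.2 ms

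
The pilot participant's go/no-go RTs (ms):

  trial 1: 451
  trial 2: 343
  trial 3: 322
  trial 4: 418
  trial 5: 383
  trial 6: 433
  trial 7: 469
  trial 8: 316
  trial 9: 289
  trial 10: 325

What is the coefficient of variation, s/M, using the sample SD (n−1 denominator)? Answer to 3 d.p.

0.171

n = 10, Σ = 3749, M = 374.9000
Σ(x−M)² = 37098.900; s = √(37098.900/9) = 64.2036
CV = 64.2036 / 374.9000 = 0.17126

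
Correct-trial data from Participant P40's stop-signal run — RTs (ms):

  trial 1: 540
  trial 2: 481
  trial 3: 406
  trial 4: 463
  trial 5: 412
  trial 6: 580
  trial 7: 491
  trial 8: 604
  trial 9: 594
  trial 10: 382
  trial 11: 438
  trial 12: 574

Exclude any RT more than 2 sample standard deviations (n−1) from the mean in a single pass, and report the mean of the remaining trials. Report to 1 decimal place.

n = 12, ΣRT = 5965, M = 497.083
Σ(x−M)² = 69184.92; s = √(69184.92/11) = 79.307
Cutoffs: 497.083 ± 2·79.307 → [338.5, 655.7]
No RTs fall outside the cutoffs; all 12 retained. Mean = 5965/12 = 497.083

497.1 ms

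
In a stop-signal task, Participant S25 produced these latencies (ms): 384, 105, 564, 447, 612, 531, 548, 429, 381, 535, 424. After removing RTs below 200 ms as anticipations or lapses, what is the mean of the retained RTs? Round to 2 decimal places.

485.50 ms

Excluded: 105
Retained (n=10): Σ = 4855
Mean = 4855/10 = 485.5000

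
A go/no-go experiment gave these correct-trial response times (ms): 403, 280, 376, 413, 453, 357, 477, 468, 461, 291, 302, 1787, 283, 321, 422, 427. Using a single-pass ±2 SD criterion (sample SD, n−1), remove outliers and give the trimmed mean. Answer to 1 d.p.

n = 16, ΣRT = 7521, M = 470.062
Σ(x−M)² = 1921942.94; s = √(1921942.94/15) = 357.952
Cutoffs: 470.062 ± 2·357.952 → [-245.8, 1186.0]
Outside: 1787 → excluded.
Retained (n=15): Σ = 5734, mean = 5734/15 = 382.267

382.3 ms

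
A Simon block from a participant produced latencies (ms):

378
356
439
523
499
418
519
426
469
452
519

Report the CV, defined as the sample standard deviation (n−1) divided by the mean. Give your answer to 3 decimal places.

n = 11, Σ = 4998, M = 454.3636
Σ(x−M)² = 33148.545; s = √(33148.545/10) = 57.5748
CV = 57.5748 / 454.3636 = 0.12672

0.127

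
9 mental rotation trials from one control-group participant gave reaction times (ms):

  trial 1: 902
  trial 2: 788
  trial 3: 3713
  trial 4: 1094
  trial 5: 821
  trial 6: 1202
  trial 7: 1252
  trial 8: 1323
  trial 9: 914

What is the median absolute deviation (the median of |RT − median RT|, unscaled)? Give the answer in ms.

Sorted: 788, 821, 902, 914, 1094, 1202, 1252, 1323, 3713 → median = 1094
|x − 1094|: 192, 306, 2619, 0, 273, 108, 158, 229, 180
Sorted deviations: 0, 108, 158, 180, 192, 229, 273, 306, 2619 → MAD = 192

192 ms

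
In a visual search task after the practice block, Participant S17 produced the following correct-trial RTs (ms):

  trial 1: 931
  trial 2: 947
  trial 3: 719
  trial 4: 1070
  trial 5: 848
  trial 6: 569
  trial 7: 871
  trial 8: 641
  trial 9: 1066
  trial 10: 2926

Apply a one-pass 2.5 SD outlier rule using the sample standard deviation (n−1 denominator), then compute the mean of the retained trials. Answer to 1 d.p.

851.3 ms

n = 10, ΣRT = 10588, M = 1058.800
Σ(x−M)² = 4125075.60; s = √(4125075.60/9) = 677.009
Cutoffs: 1058.800 ± 2.5·677.009 → [-633.7, 2751.3]
Outside: 2926 → excluded.
Retained (n=9): Σ = 7662, mean = 7662/9 = 851.333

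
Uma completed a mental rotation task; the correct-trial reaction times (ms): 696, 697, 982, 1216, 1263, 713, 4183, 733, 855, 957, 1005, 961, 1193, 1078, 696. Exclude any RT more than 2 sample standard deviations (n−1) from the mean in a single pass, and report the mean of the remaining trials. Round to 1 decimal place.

931.8 ms

n = 15, ΣRT = 17228, M = 1148.533
Σ(x−M)² = 10414757.73; s = √(10414757.73/14) = 862.503
Cutoffs: 1148.533 ± 2·862.503 → [-576.5, 2873.5]
Outside: 4183 → excluded.
Retained (n=14): Σ = 13045, mean = 13045/14 = 931.786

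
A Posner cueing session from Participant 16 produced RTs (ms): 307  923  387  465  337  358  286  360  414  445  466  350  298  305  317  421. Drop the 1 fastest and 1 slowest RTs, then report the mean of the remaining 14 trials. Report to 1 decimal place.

373.6 ms

Sorted: 286, 298, 305, 307, 317, 337, 350, 358, 360, 387, 414, 421, 445, 465, 466, 923
Drop lowest 1 (286) and highest 1 (923)
Remaining (n=14): Σ = 5230, mean = 5230/14 = 373.571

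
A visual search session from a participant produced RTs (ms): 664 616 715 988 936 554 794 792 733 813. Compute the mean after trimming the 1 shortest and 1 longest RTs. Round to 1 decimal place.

Sorted: 554, 616, 664, 715, 733, 792, 794, 813, 936, 988
Drop lowest 1 (554) and highest 1 (988)
Remaining (n=8): Σ = 6063, mean = 6063/8 = 757.875

757.9 ms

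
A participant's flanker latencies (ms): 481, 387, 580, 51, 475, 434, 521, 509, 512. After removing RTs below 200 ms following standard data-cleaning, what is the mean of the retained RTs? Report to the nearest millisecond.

487 ms

Excluded: 51
Retained (n=8): Σ = 3899
Mean = 3899/8 = 487.3750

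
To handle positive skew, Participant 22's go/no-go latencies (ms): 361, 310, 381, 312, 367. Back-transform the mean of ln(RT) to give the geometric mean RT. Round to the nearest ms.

345 ms

ln(RT): 5.8889, 5.7366, 5.9428, 5.7430, 5.9054
Mean ln(RT) = 29.2166/5 = 5.84332
Geometric mean = exp(5.84332) = 344.92 ms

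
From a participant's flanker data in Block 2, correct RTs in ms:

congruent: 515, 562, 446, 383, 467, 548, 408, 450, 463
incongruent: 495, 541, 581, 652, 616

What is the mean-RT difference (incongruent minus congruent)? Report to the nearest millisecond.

M(congruent) = 4242/9 = 471.333
M(incongruent) = 2885/5 = 577.000
Difference = 577.000 − 471.333 = 105.667 ms

106 ms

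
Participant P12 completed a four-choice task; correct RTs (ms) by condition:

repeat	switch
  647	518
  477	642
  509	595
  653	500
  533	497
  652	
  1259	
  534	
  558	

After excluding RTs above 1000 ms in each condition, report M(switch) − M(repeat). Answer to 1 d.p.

-20.0 ms

repeat: exclude 1259
M(repeat) = 4563/8 = 570.375
M(switch) = 2752/5 = 550.400
Difference = 550.400 − 570.375 = -19.975 ms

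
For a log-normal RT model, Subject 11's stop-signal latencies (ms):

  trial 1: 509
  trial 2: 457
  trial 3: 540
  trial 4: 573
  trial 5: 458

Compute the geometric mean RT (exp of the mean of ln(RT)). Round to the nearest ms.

ln(RT): 6.2324, 6.1247, 6.2916, 6.3509, 6.1269
Mean ln(RT) = 31.1265/5 = 6.22529
Geometric mean = exp(6.22529) = 505.37 ms

505 ms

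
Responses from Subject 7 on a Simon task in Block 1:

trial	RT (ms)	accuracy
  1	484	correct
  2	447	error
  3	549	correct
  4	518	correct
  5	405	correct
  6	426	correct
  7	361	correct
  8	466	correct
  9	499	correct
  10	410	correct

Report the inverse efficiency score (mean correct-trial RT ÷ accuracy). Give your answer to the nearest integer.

508 ms

Correct trials (n=9): 484, 549, 518, 405, 426, 361, 466, 499, 410
Mean correct RT = 4118/9 = 457.5556 ms
Proportion correct = 9/10
IES = 457.5556 / (9/10) = 508.395 ms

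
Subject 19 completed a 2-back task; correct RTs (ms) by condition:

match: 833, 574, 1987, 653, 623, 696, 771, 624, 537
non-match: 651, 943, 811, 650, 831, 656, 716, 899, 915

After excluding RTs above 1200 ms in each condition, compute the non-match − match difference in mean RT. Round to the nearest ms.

122 ms

match: exclude 1987
M(match) = 5311/8 = 663.875
M(non-match) = 7072/9 = 785.778
Difference = 785.778 − 663.875 = 121.903 ms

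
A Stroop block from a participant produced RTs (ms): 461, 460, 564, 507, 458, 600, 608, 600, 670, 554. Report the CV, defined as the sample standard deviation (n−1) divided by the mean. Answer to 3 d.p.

n = 10, Σ = 5482, M = 548.2000
Σ(x−M)² = 49277.600; s = √(49277.600/9) = 73.9952
CV = 73.9952 / 548.2000 = 0.13498

0.135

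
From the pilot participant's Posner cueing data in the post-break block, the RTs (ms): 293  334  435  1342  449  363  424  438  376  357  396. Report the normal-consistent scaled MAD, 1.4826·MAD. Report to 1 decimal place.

Sorted: 293, 334, 357, 363, 376, 396, 424, 435, 438, 449, 1342 → median = 396
|x − 396| sorted: 0, 20, 28, 33, 39, 39, 42, 53, 62, 103, 946 → MAD = 39
Robust SD ≈ 1.4826 × 39 = 57.821

57.8 ms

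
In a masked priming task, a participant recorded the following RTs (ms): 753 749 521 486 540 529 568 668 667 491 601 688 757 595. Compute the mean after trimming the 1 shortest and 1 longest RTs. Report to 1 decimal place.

614.2 ms

Sorted: 486, 491, 521, 529, 540, 568, 595, 601, 667, 668, 688, 749, 753, 757
Drop lowest 1 (486) and highest 1 (757)
Remaining (n=12): Σ = 7370, mean = 7370/12 = 614.167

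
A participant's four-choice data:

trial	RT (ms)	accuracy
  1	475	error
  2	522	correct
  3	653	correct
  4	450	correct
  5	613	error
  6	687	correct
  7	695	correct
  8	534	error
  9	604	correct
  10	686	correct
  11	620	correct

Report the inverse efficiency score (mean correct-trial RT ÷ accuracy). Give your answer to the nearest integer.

845 ms

Correct trials (n=8): 522, 653, 450, 687, 695, 604, 686, 620
Mean correct RT = 4917/8 = 614.6250 ms
Proportion correct = 8/11
IES = 614.6250 / (8/11) = 845.109 ms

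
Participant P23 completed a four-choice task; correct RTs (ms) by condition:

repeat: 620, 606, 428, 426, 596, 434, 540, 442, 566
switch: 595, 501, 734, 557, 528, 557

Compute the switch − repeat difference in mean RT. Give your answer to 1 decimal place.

61.1 ms

M(repeat) = 4658/9 = 517.556
M(switch) = 3472/6 = 578.667
Difference = 578.667 − 517.556 = 61.111 ms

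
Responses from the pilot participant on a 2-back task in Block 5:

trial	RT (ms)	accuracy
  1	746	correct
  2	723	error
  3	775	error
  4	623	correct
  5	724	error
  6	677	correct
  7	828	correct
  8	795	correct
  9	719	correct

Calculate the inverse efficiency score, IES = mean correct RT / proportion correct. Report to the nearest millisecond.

1097 ms

Correct trials (n=6): 746, 623, 677, 828, 795, 719
Mean correct RT = 4388/6 = 731.3333 ms
Proportion correct = 6/9
IES = 731.3333 / (6/9) = 1097.000 ms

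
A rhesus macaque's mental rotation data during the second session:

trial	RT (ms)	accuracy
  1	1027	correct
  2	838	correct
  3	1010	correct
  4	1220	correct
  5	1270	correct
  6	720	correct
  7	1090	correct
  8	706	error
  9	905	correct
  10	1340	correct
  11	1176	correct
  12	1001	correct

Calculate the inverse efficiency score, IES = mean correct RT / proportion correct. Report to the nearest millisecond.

1150 ms

Correct trials (n=11): 1027, 838, 1010, 1220, 1270, 720, 1090, 905, 1340, 1176, 1001
Mean correct RT = 11597/11 = 1054.2727 ms
Proportion correct = 11/12
IES = 1054.2727 / (11/12) = 1150.116 ms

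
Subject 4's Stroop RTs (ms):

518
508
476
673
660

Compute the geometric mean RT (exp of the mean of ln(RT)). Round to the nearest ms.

561 ms

ln(RT): 6.2500, 6.2305, 6.1654, 6.5117, 6.4922
Mean ln(RT) = 31.6499/5 = 6.32997
Geometric mean = exp(6.32997) = 561.14 ms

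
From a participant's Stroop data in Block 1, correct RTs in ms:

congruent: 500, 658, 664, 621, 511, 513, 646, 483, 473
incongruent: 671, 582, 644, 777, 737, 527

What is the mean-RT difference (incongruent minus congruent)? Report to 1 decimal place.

93.1 ms

M(congruent) = 5069/9 = 563.222
M(incongruent) = 3938/6 = 656.333
Difference = 656.333 − 563.222 = 93.111 ms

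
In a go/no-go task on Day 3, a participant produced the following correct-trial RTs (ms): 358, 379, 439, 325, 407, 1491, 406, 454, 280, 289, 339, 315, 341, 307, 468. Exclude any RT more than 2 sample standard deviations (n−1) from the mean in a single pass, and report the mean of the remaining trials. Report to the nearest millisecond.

n = 15, ΣRT = 6598, M = 439.867
Σ(x−M)² = 1233213.73; s = √(1233213.73/14) = 296.794
Cutoffs: 439.867 ± 2·296.794 → [-153.7, 1033.5]
Outside: 1491 → excluded.
Retained (n=14): Σ = 5107, mean = 5107/14 = 364.786

365 ms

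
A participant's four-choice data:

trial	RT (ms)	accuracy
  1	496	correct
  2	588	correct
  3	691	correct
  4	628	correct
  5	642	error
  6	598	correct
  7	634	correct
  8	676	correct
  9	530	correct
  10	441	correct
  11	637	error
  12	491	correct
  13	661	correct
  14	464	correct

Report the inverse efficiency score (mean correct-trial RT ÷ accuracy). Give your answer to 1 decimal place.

670.6 ms

Correct trials (n=12): 496, 588, 691, 628, 598, 634, 676, 530, 441, 491, 661, 464
Mean correct RT = 6898/12 = 574.8333 ms
Proportion correct = 12/14
IES = 574.8333 / (12/14) = 670.639 ms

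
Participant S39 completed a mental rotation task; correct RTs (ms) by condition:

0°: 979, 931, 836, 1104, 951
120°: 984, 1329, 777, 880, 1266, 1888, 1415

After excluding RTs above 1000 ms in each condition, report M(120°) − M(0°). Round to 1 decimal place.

-43.9 ms

0°: exclude 1104
120°: exclude 1329, 1266, 1888, 1415
M(0°) = 3697/4 = 924.250
M(120°) = 2641/3 = 880.333
Difference = 880.333 − 924.250 = -43.917 ms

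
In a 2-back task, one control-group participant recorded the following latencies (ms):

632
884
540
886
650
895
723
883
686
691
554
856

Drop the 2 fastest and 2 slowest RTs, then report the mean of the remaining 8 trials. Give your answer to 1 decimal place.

Sorted: 540, 554, 632, 650, 686, 691, 723, 856, 883, 884, 886, 895
Drop lowest 2 (540, 554) and highest 2 (886, 895)
Remaining (n=8): Σ = 6005, mean = 6005/8 = 750.625

750.6 ms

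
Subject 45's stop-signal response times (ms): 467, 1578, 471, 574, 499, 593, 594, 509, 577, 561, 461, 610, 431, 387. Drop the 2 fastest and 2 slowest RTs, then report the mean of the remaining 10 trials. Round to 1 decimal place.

Sorted: 387, 431, 461, 467, 471, 499, 509, 561, 574, 577, 593, 594, 610, 1578
Drop lowest 2 (387, 431) and highest 2 (610, 1578)
Remaining (n=10): Σ = 5306, mean = 5306/10 = 530.600

530.6 ms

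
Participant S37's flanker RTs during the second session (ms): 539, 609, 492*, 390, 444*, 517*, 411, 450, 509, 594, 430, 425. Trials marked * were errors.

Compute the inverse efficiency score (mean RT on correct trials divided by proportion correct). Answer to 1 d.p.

Correct trials (n=9): 539, 609, 390, 411, 450, 509, 594, 430, 425
Mean correct RT = 4357/9 = 484.1111 ms
Proportion correct = 9/12
IES = 484.1111 / (9/12) = 645.481 ms

645.5 ms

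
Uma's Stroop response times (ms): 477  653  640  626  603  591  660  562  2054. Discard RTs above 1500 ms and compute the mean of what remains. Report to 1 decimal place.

601.5 ms

Excluded: 2054
Retained (n=8): Σ = 4812
Mean = 4812/8 = 601.5000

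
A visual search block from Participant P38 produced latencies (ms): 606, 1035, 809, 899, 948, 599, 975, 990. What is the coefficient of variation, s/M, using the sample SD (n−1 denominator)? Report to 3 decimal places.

0.200

n = 8, Σ = 6861, M = 857.6250
Σ(x−M)² = 205207.875; s = √(205207.875/7) = 171.2174
CV = 171.2174 / 857.6250 = 0.19964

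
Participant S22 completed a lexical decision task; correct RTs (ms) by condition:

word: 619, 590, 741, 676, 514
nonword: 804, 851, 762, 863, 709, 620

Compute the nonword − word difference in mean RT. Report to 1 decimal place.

140.2 ms

M(word) = 3140/5 = 628.000
M(nonword) = 4609/6 = 768.167
Difference = 768.167 − 628.000 = 140.167 ms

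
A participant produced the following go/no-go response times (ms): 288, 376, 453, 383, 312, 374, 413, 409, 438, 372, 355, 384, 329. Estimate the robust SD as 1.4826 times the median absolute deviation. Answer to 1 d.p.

48.9 ms

Sorted: 288, 312, 329, 355, 372, 374, 376, 383, 384, 409, 413, 438, 453 → median = 376
|x − 376| sorted: 0, 2, 4, 7, 8, 21, 33, 37, 47, 62, 64, 77, 88 → MAD = 33
Robust SD ≈ 1.4826 × 33 = 48.926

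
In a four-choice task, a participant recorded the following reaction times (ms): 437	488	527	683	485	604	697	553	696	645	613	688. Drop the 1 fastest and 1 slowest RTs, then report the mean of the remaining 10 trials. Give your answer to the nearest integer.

Sorted: 437, 485, 488, 527, 553, 604, 613, 645, 683, 688, 696, 697
Drop lowest 1 (437) and highest 1 (697)
Remaining (n=10): Σ = 5982, mean = 5982/10 = 598.200

598 ms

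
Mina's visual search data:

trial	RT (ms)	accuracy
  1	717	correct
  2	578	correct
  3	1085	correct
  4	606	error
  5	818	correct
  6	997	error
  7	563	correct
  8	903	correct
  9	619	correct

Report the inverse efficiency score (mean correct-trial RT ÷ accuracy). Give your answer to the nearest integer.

970 ms

Correct trials (n=7): 717, 578, 1085, 818, 563, 903, 619
Mean correct RT = 5283/7 = 754.7143 ms
Proportion correct = 7/9
IES = 754.7143 / (7/9) = 970.347 ms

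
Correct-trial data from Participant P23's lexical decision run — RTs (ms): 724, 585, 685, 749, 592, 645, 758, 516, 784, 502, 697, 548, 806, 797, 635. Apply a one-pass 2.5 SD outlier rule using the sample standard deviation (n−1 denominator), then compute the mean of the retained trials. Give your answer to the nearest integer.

668 ms

n = 15, ΣRT = 10023, M = 668.200
Σ(x−M)² = 147410.40; s = √(147410.40/14) = 102.612
Cutoffs: 668.200 ± 2.5·102.612 → [411.7, 924.7]
No RTs fall outside the cutoffs; all 15 retained. Mean = 10023/15 = 668.200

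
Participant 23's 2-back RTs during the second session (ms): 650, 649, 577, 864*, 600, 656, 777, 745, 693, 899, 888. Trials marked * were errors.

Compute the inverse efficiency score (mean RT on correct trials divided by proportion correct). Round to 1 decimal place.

784.7 ms

Correct trials (n=10): 650, 649, 577, 600, 656, 777, 745, 693, 899, 888
Mean correct RT = 7134/10 = 713.4000 ms
Proportion correct = 10/11
IES = 713.4000 / (10/11) = 784.740 ms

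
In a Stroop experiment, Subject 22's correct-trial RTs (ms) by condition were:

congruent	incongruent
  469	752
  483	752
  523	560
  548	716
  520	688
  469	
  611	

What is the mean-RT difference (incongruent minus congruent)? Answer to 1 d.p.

M(congruent) = 3623/7 = 517.571
M(incongruent) = 3468/5 = 693.600
Difference = 693.600 − 517.571 = 176.029 ms

176.0 ms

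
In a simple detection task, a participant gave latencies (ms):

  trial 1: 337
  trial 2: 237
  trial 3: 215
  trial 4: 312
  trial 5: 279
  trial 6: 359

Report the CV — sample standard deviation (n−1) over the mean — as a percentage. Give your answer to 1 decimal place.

n = 6, Σ = 1739, M = 289.8333
Σ(x−M)² = 16008.833; s = √(16008.833/5) = 56.5842
CV = 56.5842 / 289.8333 = 0.19523 = 19.523%

19.5%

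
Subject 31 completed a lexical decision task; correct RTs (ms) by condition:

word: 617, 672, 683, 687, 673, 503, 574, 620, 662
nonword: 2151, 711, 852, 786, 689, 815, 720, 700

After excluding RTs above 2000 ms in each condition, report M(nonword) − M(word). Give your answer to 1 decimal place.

nonword: exclude 2151
M(word) = 5691/9 = 632.333
M(nonword) = 5273/7 = 753.286
Difference = 753.286 − 632.333 = 120.952 ms

121.0 ms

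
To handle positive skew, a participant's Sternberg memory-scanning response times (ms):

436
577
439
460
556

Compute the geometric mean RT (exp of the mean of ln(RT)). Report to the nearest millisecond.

ln(RT): 6.0776, 6.3578, 6.0845, 6.1312, 6.3208
Mean ln(RT) = 30.9720/5 = 6.19440
Geometric mean = exp(6.19440) = 490.00 ms

490 ms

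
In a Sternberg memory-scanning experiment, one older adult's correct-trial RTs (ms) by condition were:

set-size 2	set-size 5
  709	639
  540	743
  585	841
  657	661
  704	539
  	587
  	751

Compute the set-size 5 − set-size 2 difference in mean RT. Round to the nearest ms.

41 ms

M(set-size 2) = 3195/5 = 639.000
M(set-size 5) = 4761/7 = 680.143
Difference = 680.143 − 639.000 = 41.143 ms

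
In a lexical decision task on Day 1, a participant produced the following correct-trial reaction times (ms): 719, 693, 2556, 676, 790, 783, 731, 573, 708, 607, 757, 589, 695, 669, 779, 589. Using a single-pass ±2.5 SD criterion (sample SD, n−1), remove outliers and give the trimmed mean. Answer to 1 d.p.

690.5 ms

n = 16, ΣRT = 12914, M = 807.125
Σ(x−M)² = 3338019.75; s = √(3338019.75/15) = 471.736
Cutoffs: 807.125 ± 2.5·471.736 → [-372.2, 1986.5]
Outside: 2556 → excluded.
Retained (n=15): Σ = 10358, mean = 10358/15 = 690.533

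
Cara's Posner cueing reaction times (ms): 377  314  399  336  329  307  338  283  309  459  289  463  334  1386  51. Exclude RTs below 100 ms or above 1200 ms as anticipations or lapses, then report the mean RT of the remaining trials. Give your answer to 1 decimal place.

349.0 ms

Excluded: 51, 1386
Retained (n=13): Σ = 4537
Mean = 4537/13 = 349.0000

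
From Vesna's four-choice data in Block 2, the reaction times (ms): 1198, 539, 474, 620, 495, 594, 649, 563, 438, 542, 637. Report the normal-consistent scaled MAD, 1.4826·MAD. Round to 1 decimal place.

100.8 ms

Sorted: 438, 474, 495, 539, 542, 563, 594, 620, 637, 649, 1198 → median = 563
|x − 563| sorted: 0, 21, 24, 31, 57, 68, 74, 86, 89, 125, 635 → MAD = 68
Robust SD ≈ 1.4826 × 68 = 100.817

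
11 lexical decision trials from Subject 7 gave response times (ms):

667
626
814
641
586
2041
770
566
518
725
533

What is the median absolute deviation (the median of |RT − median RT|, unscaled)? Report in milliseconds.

Sorted: 518, 533, 566, 586, 626, 641, 667, 725, 770, 814, 2041 → median = 641
|x − 641|: 26, 15, 173, 0, 55, 1400, 129, 75, 123, 84, 108
Sorted deviations: 0, 15, 26, 55, 75, 84, 108, 123, 129, 173, 1400 → MAD = 84

84 ms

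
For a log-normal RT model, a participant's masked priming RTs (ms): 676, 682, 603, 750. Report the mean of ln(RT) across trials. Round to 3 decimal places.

6.516

ln(RT): 6.5162, 6.5250, 6.4019, 6.6201
Σ ln(RT) = 26.0632
Mean = 26.0632/4 = 6.51580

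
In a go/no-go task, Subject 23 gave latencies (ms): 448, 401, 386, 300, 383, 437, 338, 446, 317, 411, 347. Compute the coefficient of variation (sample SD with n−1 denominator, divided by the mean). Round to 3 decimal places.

n = 11, Σ = 4214, M = 383.0909
Σ(x−M)² = 26792.909; s = √(26792.909/10) = 51.7619
CV = 51.7619 / 383.0909 = 0.13512

0.135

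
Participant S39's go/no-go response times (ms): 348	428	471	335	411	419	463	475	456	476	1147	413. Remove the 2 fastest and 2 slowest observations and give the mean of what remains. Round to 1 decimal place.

Sorted: 335, 348, 411, 413, 419, 428, 456, 463, 471, 475, 476, 1147
Drop lowest 2 (335, 348) and highest 2 (476, 1147)
Remaining (n=8): Σ = 3536, mean = 3536/8 = 442.000

442.0 ms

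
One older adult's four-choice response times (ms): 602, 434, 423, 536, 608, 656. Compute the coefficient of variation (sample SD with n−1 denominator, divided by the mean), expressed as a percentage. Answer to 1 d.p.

17.8%

n = 6, Σ = 3259, M = 543.1667
Σ(x−M)² = 46804.833; s = √(46804.833/5) = 96.7521
CV = 96.7521 / 543.1667 = 0.17813 = 17.813%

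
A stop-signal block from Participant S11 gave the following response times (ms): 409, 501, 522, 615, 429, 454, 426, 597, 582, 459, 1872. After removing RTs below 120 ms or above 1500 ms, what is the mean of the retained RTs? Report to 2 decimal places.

Excluded: 1872
Retained (n=10): Σ = 4994
Mean = 4994/10 = 499.4000

499.40 ms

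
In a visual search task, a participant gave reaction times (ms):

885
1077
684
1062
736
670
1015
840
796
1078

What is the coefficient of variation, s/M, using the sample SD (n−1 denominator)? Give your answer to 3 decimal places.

n = 10, Σ = 8843, M = 884.3000
Σ(x−M)² = 241110.100; s = √(241110.100/9) = 163.6765
CV = 163.6765 / 884.3000 = 0.18509

0.185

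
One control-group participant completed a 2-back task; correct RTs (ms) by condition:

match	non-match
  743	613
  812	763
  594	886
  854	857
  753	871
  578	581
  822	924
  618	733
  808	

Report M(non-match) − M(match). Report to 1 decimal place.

47.2 ms

M(match) = 6582/9 = 731.333
M(non-match) = 6228/8 = 778.500
Difference = 778.500 − 731.333 = 47.167 ms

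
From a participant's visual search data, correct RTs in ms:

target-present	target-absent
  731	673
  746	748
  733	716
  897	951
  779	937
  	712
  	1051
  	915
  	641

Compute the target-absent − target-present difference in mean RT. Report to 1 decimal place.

M(target-present) = 3886/5 = 777.200
M(target-absent) = 7344/9 = 816.000
Difference = 816.000 − 777.200 = 38.800 ms

38.8 ms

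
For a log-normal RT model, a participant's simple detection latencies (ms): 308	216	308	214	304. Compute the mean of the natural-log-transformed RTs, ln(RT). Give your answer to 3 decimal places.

5.584

ln(RT): 5.7301, 5.3753, 5.7301, 5.3660, 5.7170
Σ ln(RT) = 27.9185
Mean = 27.9185/5 = 5.58370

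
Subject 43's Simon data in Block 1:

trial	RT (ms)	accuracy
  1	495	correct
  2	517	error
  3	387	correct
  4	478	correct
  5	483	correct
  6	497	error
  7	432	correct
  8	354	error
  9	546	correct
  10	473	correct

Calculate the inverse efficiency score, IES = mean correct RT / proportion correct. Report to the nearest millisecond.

672 ms

Correct trials (n=7): 495, 387, 478, 483, 432, 546, 473
Mean correct RT = 3294/7 = 470.5714 ms
Proportion correct = 7/10
IES = 470.5714 / (7/10) = 672.245 ms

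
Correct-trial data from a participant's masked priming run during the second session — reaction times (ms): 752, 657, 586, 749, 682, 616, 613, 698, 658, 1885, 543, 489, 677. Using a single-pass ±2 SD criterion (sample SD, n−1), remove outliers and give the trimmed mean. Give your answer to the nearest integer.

n = 13, ΣRT = 9605, M = 738.846
Σ(x−M)² = 1490973.69; s = √(1490973.69/12) = 352.488
Cutoffs: 738.846 ± 2·352.488 → [33.9, 1443.8]
Outside: 1885 → excluded.
Retained (n=12): Σ = 7720, mean = 7720/12 = 643.333

643 ms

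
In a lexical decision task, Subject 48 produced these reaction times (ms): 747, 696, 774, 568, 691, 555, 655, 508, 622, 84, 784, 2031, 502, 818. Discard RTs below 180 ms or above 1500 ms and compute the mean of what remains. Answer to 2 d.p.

Excluded: 84, 2031
Retained (n=12): Σ = 7920
Mean = 7920/12 = 660.0000

660.00 ms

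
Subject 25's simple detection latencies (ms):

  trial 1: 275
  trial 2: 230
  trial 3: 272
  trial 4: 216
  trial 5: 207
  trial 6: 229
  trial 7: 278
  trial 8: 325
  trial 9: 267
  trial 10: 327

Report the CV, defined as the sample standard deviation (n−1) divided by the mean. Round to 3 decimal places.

0.161

n = 10, Σ = 2626, M = 262.6000
Σ(x−M)² = 15994.400; s = √(15994.400/9) = 42.1563
CV = 42.1563 / 262.6000 = 0.16053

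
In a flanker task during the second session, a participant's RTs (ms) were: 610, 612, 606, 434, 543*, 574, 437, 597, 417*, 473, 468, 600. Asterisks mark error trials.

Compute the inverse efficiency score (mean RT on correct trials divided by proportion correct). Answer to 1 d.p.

649.3 ms

Correct trials (n=10): 610, 612, 606, 434, 574, 437, 597, 473, 468, 600
Mean correct RT = 5411/10 = 541.1000 ms
Proportion correct = 10/12
IES = 541.1000 / (10/12) = 649.320 ms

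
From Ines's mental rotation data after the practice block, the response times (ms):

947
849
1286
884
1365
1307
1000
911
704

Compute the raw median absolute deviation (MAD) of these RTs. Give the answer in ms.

Sorted: 704, 849, 884, 911, 947, 1000, 1286, 1307, 1365 → median = 947
|x − 947|: 0, 98, 339, 63, 418, 360, 53, 36, 243
Sorted deviations: 0, 36, 53, 63, 98, 243, 339, 360, 418 → MAD = 98

98 ms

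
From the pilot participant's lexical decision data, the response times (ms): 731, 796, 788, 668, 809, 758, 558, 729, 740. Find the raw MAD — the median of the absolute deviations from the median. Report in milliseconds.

48 ms

Sorted: 558, 668, 729, 731, 740, 758, 788, 796, 809 → median = 740
|x − 740|: 9, 56, 48, 72, 69, 18, 182, 11, 0
Sorted deviations: 0, 9, 11, 18, 48, 56, 69, 72, 182 → MAD = 48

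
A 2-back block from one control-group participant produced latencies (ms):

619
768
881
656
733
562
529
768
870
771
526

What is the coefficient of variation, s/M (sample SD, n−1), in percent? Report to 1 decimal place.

n = 11, Σ = 7683, M = 698.4545
Σ(x−M)² = 164070.727; s = √(164070.727/10) = 128.0901
CV = 128.0901 / 698.4545 = 0.18339 = 18.339%

18.3%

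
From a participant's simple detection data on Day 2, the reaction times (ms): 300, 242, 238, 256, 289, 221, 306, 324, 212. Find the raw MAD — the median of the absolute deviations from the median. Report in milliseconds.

35 ms

Sorted: 212, 221, 238, 242, 256, 289, 300, 306, 324 → median = 256
|x − 256|: 44, 14, 18, 0, 33, 35, 50, 68, 44
Sorted deviations: 0, 14, 18, 33, 35, 44, 44, 50, 68 → MAD = 35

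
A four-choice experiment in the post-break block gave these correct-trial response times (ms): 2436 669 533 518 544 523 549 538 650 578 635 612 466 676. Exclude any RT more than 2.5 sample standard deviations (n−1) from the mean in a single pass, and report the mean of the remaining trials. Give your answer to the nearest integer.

576 ms

n = 14, ΣRT = 9927, M = 709.071
Σ(x−M)² = 3263912.93; s = √(3263912.93/13) = 501.069
Cutoffs: 709.071 ± 2.5·501.069 → [-543.6, 1961.7]
Outside: 2436 → excluded.
Retained (n=13): Σ = 7491, mean = 7491/13 = 576.231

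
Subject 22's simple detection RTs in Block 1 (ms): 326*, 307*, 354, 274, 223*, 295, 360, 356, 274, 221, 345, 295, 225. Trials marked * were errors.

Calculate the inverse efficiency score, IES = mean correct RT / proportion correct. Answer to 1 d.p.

389.9 ms

Correct trials (n=10): 354, 274, 295, 360, 356, 274, 221, 345, 295, 225
Mean correct RT = 2999/10 = 299.9000 ms
Proportion correct = 10/13
IES = 299.9000 / (10/13) = 389.870 ms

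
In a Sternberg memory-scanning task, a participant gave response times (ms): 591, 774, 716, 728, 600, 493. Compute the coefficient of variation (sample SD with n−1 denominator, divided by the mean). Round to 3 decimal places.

n = 6, Σ = 3902, M = 650.3333
Σ(x−M)² = 56445.333; s = √(56445.333/5) = 106.2500
CV = 106.2500 / 650.3333 = 0.16338

0.163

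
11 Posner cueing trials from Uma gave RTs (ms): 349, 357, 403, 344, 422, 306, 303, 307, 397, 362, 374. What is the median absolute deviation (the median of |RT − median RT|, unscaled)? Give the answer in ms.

40 ms

Sorted: 303, 306, 307, 344, 349, 357, 362, 374, 397, 403, 422 → median = 357
|x − 357|: 8, 0, 46, 13, 65, 51, 54, 50, 40, 5, 17
Sorted deviations: 0, 5, 8, 13, 17, 40, 46, 50, 51, 54, 65 → MAD = 40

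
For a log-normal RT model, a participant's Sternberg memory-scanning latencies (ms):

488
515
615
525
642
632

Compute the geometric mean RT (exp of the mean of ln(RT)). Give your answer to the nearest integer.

ln(RT): 6.1903, 6.2442, 6.4216, 6.2634, 6.4646, 6.4489
Mean ln(RT) = 38.0330/6 = 6.33883
Geometric mean = exp(6.33883) = 566.13 ms

566 ms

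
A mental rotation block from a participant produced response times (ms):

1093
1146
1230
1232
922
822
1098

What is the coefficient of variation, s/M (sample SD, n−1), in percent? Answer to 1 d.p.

n = 7, Σ = 7543, M = 1077.5714
Σ(x−M)² = 141939.714; s = √(141939.714/6) = 153.8071
CV = 153.8071 / 1077.5714 = 0.14273 = 14.273%

14.3%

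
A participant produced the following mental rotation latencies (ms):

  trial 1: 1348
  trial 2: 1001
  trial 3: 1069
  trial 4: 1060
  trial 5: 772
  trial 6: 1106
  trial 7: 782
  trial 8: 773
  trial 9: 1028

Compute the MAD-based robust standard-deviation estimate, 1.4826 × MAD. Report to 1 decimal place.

115.6 ms

Sorted: 772, 773, 782, 1001, 1028, 1060, 1069, 1106, 1348 → median = 1028
|x − 1028| sorted: 0, 27, 32, 41, 78, 246, 255, 256, 320 → MAD = 78
Robust SD ≈ 1.4826 × 78 = 115.643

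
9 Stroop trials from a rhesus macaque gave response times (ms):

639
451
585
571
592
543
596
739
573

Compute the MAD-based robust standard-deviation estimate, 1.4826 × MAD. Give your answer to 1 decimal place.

Sorted: 451, 543, 571, 573, 585, 592, 596, 639, 739 → median = 585
|x − 585| sorted: 0, 7, 11, 12, 14, 42, 54, 134, 154 → MAD = 14
Robust SD ≈ 1.4826 × 14 = 20.756

20.8 ms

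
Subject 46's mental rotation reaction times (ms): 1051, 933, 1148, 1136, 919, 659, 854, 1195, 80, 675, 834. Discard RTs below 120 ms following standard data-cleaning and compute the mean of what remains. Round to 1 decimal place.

Excluded: 80
Retained (n=10): Σ = 9404
Mean = 9404/10 = 940.4000

940.4 ms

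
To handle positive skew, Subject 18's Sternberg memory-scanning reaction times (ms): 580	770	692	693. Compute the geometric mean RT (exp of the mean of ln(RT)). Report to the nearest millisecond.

ln(RT): 6.3630, 6.6464, 6.5396, 6.5410
Mean ln(RT) = 26.0900/4 = 6.52251
Geometric mean = exp(6.52251) = 680.28 ms

680 ms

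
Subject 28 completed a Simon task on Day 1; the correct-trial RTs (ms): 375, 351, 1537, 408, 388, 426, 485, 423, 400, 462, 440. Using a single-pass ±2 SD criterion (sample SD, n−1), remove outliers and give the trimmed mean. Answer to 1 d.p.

415.8 ms

n = 11, ΣRT = 5695, M = 517.727
Σ(x−M)² = 1157420.18; s = √(1157420.18/10) = 340.209
Cutoffs: 517.727 ± 2·340.209 → [-162.7, 1198.1]
Outside: 1537 → excluded.
Retained (n=10): Σ = 4158, mean = 4158/10 = 415.800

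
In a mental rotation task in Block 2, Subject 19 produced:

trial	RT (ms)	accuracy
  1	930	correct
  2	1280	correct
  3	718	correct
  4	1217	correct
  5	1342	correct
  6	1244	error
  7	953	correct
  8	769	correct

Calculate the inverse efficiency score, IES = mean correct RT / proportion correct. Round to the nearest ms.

Correct trials (n=7): 930, 1280, 718, 1217, 1342, 953, 769
Mean correct RT = 7209/7 = 1029.8571 ms
Proportion correct = 7/8
IES = 1029.8571 / (7/8) = 1176.980 ms

1177 ms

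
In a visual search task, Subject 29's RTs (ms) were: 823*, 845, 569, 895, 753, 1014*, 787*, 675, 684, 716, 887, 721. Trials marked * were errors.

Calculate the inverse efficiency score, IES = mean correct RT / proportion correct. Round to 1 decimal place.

Correct trials (n=9): 845, 569, 895, 753, 675, 684, 716, 887, 721
Mean correct RT = 6745/9 = 749.4444 ms
Proportion correct = 9/12
IES = 749.4444 / (9/12) = 999.259 ms

999.3 ms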